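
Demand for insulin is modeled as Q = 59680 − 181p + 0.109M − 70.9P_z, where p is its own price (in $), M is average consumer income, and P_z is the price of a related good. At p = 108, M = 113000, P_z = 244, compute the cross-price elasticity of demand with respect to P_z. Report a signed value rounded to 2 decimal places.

At the given values, Q = 59680 − 181(108) + 0.109(113000) − 70.9(244) = 35149.4.
∂Q/∂P_z = -70.9.
E = (-70.9) × (244/35149.4) = -0.4921…

-0.49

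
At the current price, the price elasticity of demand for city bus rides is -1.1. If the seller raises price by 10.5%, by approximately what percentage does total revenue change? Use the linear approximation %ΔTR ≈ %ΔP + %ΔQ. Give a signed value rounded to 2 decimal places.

-1.05%

%ΔQ ≈ Ed × %ΔP = (-1.1) × (+10.5%) = -11.5500%
%ΔTR ≈ %ΔP + %ΔQ = (+10.5%) + (-11.5500%) = -1.0500%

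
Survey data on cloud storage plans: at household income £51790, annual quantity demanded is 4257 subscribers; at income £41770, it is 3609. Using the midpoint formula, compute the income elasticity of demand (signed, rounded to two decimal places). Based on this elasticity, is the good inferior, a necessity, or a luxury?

%ΔQ = (3609 − 4257)/[( 4257 + 3609)/2] = -648/3933 = -0.164759…
%ΔIncome = (41770 − 51790)/[( 51790 + 41770)/2] = -10020/46780 = -0.214194…
E_income = (-648/3933) / (-10020/46780) = 0.7692…
0 < E_income < 1 ⇒ normal good, necessity.

0.77; necessity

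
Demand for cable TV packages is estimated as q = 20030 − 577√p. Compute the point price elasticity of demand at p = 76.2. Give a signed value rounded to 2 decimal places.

dq/dp = −577/(2√p) = -33.0498. At p = 76.2, q = 14993.2.
Ed = (dq/dp)·(p/q) = (-33.0498) × (76.2/14993.2) = -0.1679…

-0.17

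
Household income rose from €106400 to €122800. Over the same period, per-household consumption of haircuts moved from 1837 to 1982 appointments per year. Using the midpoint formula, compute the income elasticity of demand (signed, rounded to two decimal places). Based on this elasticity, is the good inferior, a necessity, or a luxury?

%ΔQ = (1982 − 1837)/[( 1837 + 1982)/2] = 145/1909.5 = 0.075936…
%ΔIncome = (122800 − 106400)/[( 106400 + 122800)/2] = 16400/114600 = 0.143106…
E_income = (145/1909.5) / (16400/114600) = 0.5306…
0 < E_income < 1 ⇒ normal good, necessity.

0.53; necessity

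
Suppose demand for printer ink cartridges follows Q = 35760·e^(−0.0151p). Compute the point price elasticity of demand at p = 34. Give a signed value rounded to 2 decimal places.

dQ/dp = −0.0151·Q = -323.153. At p = 34, Q = 21400.8.
Ed = (dQ/dp)·(p/Q) = (-323.153) × (34/21400.8) = -0.5134

-0.51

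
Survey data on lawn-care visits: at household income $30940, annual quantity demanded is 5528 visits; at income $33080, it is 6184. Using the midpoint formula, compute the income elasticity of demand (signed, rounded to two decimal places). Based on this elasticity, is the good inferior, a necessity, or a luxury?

1.68; luxury

%ΔQ = (6184 − 5528)/[( 5528 + 6184)/2] = 656/5856 = 0.112021…
%ΔIncome = (33080 − 30940)/[( 30940 + 33080)/2] = 2140/32010 = 0.066854…
E_income = (656/5856) / (2140/32010) = 1.6756…
E_income > 1 ⇒ normal good, luxury.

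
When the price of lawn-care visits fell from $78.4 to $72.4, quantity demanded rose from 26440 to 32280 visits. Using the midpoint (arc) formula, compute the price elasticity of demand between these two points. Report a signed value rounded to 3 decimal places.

%ΔQ = (32280 − 26440) / [(26440 + 32280)/2] = 5840/29360 = 0.198910…
%ΔP = (72.4 − 78.4) / [(78.4 + 72.4)/2] = -6/75.4 = -0.079575…
Arc Ed = %ΔQ / %ΔP = (5840/29360) / (-6/75.4) = -2.49963…

-2.500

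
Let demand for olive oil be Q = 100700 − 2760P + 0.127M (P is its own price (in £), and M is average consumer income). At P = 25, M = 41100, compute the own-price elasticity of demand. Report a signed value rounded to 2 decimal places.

At the given values, Q = 100700 − 2760(25) + 0.127(41100) = 36919.7.
∂Q/∂P = −2760.
E = (-2760) × (25/36919.7) = -1.8689…

-1.87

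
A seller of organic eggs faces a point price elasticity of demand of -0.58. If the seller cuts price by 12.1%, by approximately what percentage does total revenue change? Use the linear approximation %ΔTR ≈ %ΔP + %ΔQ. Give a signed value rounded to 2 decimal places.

-5.08%

%ΔQ ≈ Ed × %ΔP = (-0.58) × (-12.1%) = +7.0180%
%ΔTR ≈ %ΔP + %ΔQ = (-12.1%) + (+7.0180%) = -5.0820%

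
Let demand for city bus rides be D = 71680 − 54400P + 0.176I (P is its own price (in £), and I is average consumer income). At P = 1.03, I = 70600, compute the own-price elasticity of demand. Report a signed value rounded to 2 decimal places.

-2.00

At the given values, D = 71680 − 54400(1.03) + 0.176(70600) = 28073.6.
∂D/∂P = −54400.
E = (-54400) × (1.03/28073.6) = -1.9958…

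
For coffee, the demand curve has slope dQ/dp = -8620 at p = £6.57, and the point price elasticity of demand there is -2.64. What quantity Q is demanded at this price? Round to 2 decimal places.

21452.05

Ed = (dQ/dp)·(p/Q) ⇒ Q = (dQ/dp)·p/Ed = (-8620)·6.57/(-2.64) = 21452.0454…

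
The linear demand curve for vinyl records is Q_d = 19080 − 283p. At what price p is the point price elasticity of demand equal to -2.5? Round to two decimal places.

48.16

Ed = −283p/(19080 − 283p). Set this equal to -2.5:
283p = 2.5·(19080 − 283p) ⇒ 283p(1 + 2.5) = 2.5·19080
p = 2.5·19080 / (283·3.5) = 48.1574…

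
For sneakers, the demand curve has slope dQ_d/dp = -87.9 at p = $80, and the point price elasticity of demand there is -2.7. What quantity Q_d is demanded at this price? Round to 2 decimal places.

2604.44

Ed = (dQ_d/dp)·(p/Q_d) ⇒ Q_d = (dQ_d/dp)·p/Ed = (-87.9)·80/(-2.7) = 2604.4444…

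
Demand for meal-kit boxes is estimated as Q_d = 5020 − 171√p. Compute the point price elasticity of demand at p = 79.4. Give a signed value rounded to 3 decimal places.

-0.218

dQ_d/dp = −171/(2√p) = -9.59524. At p = 79.4, Q_d = 3496.28.
Ed = (dQ_d/dp)·(p/Q_d) = (-9.59524) × (79.4/3496.28) = -0.21790…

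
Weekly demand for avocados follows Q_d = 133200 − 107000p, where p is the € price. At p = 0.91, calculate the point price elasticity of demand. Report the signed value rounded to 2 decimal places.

-2.72

dQ_d/dp = −107000. At p = 0.91, Q_d = 133200 − 107000(0.91) = 35830.
Ed = (dQ_d/dp)·(p/Q_d) = −107000 × (0.91/35830) = -2.7175…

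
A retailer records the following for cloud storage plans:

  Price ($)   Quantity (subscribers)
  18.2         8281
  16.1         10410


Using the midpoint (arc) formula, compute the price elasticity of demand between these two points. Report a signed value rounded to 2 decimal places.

%ΔQ = (10410 − 8281) / [(8281 + 10410)/2] = 2129/9345.5 = 0.227810…
%ΔP = (16.1 − 18.2) / [(18.2 + 16.1)/2] = -2.1/17.15 = -0.122448…
Arc Ed = %ΔQ / %ΔP = (2129/9345.5) / (-2.1/17.15) = -1.8604…

-1.86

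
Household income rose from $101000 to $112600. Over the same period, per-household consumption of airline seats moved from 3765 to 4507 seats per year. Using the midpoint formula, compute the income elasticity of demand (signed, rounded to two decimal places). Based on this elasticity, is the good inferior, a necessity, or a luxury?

1.65; luxury

%ΔQ = (4507 − 3765)/[( 3765 + 4507)/2] = 742/4136 = 0.179400…
%ΔIncome = (112600 − 101000)/[( 101000 + 112600)/2] = 11600/106800 = 0.108614…
E_income = (742/4136) / (11600/106800) = 1.6517…
E_income > 1 ⇒ normal good, luxury.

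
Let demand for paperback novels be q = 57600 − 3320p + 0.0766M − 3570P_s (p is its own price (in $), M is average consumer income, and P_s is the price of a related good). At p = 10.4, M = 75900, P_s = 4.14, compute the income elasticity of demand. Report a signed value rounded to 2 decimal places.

0.41

At the given values, q = 57600 − 3320(10.4) + 0.0766(75900) − 3570(4.14) = 14106.14.
∂q/∂M = 0.0766.
E = (0.0766) × (75900/14106.14) = 0.4121…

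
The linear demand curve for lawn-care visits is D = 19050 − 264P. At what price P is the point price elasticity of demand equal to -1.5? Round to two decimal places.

Ed = −264P/(19050 − 264P). Set this equal to -1.5:
264P = 1.5·(19050 − 264P) ⇒ 264P(1 + 1.5) = 1.5·19050
P = 1.5·19050 / (264·2.5) = 43.2954…

43.30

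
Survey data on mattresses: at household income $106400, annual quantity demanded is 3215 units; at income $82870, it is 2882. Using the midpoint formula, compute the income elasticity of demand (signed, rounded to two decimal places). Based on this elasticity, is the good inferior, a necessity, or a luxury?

0.44; necessity

%ΔQ = (2882 − 3215)/[( 3215 + 2882)/2] = -333/3048.5 = -0.109234…
%ΔIncome = (82870 − 106400)/[( 106400 + 82870)/2] = -23530/94635 = -0.248639…
E_income = (-333/3048.5) / (-23530/94635) = 0.4393…
0 < E_income < 1 ⇒ normal good, necessity.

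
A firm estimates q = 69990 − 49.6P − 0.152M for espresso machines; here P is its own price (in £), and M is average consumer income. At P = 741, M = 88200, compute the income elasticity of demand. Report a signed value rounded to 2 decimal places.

At the given values, q = 69990 − 49.6(741) − 0.152(88200) = 19830.
∂q/∂M = -0.152.
E = (-0.152) × (88200/19830) = -0.6760…

-0.68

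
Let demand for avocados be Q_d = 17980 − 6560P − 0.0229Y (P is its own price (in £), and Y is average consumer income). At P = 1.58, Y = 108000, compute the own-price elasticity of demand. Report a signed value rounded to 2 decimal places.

-2.02

At the given values, Q_d = 17980 − 6560(1.58) − 0.0229(108000) = 5142.
∂Q_d/∂P = −6560.
E = (-6560) × (1.58/5142) = -2.0157…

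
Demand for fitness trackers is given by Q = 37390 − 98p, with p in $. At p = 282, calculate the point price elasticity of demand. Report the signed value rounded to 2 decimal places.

-2.83

dQ/dp = −98. At p = 282, Q = 37390 − 98(282) = 9754.
Ed = (dQ/dp)·(p/Q) = −98 × (282/9754) = -2.8332…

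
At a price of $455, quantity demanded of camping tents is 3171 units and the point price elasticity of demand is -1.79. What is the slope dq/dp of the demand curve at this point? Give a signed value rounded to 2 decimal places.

-12.47

Ed = (dq/dp)·(p/q) ⇒ dq/dp = Ed·q/p = (-1.79)·3171/455 = -12.4749…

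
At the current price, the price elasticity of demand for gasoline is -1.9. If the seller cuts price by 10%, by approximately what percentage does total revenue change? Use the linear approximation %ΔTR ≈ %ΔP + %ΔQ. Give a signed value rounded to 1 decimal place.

+9.0%

%ΔQ ≈ Ed × %ΔP = (-1.9) × (-10%) = +19.0000%
%ΔTR ≈ %ΔP + %ΔQ = (-10%) + (+19.0000%) = +9.0000%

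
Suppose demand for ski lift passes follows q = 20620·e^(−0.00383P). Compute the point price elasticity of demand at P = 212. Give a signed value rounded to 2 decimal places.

dq/dP = −0.00383·q = -35.0637. At P = 212, q = 9155.01.
Ed = (dq/dP)·(P/q) = (-35.0637) × (212/9155.01) = -0.8119…

-0.81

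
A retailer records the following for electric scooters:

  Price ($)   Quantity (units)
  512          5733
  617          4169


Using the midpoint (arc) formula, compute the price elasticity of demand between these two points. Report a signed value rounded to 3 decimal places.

-1.698

%ΔQ = (4169 − 5733) / [(5733 + 4169)/2] = -1564/4951 = -0.315895…
%ΔP = (617 − 512) / [(512 + 617)/2] = 105/564.5 = 0.186005…
Arc Ed = %ΔQ / %ΔP = (-1564/4951) / (105/564.5) = -1.69831…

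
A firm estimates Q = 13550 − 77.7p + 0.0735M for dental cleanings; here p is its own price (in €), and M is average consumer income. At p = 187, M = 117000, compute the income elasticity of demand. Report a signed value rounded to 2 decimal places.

1.13

At the given values, Q = 13550 − 77.7(187) + 0.0735(117000) = 7619.6.
∂Q/∂M = 0.0735.
E = (0.0735) × (117000/7619.6) = 1.1286…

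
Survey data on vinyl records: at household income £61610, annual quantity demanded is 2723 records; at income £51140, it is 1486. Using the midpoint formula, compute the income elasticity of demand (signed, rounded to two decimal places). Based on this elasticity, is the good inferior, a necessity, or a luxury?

3.16; luxury

%ΔQ = (1486 − 2723)/[( 2723 + 1486)/2] = -1237/2104.5 = -0.587788…
%ΔIncome = (51140 − 61610)/[( 61610 + 51140)/2] = -10470/56375 = -0.185720…
E_income = (-1237/2104.5) / (-10470/56375) = 3.1649…
E_income > 1 ⇒ normal good, luxury.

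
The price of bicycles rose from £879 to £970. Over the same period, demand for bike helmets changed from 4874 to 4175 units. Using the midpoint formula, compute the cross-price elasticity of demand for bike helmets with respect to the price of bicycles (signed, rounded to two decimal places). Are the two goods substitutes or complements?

%ΔQ_{bike helmets} = (4175 − 4874)/avg = -699/4524.5 = -0.154492…
%ΔP_{bicycles} = (970 − 879)/avg = 91/924.5 = 0.098431…
E_cross = (-699/4524.5) / (91/924.5) = -1.5695…
E_cross < 0 ⇒ the goods are complements.

-1.57; complements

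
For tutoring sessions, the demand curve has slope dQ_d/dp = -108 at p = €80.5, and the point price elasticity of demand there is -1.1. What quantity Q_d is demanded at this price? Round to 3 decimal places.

7903.636

Ed = (dQ_d/dp)·(p/Q_d) ⇒ Q_d = (dQ_d/dp)·p/Ed = (-108)·80.5/(-1.1) = 7903.63636…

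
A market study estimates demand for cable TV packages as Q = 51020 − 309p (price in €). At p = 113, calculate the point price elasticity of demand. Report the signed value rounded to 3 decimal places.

-2.168

dQ/dp = −309. At p = 113, Q = 51020 − 309(113) = 16103.
Ed = (dQ/dp)·(p/Q) = −309 × (113/16103) = -2.16835…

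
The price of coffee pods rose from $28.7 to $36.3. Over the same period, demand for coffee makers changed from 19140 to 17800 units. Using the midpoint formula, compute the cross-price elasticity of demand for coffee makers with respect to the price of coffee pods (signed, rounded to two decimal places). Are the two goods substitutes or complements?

%ΔQ_{coffee makers} = (17800 − 19140)/avg = -1340/18470 = -0.072550…
%ΔP_{coffee pods} = (36.3 − 28.7)/avg = 7.6/32.5 = 0.233846…
E_cross = (-1340/18470) / (7.6/32.5) = -0.3102…
E_cross < 0 ⇒ the goods are complements.

-0.31; complements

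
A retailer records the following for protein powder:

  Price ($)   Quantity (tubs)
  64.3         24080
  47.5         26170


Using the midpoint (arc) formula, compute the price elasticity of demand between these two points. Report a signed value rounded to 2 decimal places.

%ΔQ = (26170 − 24080) / [(24080 + 26170)/2] = 2090/25125 = 0.083184…
%ΔP = (47.5 − 64.3) / [(64.3 + 47.5)/2] = -16.8/55.9 = -0.300536…
Arc Ed = %ΔQ / %ΔP = (2090/25125) / (-16.8/55.9) = -0.2767…

-0.28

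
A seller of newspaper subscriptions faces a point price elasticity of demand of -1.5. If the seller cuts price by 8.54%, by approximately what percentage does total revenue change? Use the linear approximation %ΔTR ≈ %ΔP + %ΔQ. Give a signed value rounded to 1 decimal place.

+4.3%

%ΔQ ≈ Ed × %ΔP = (-1.5) × (-8.54%) = +12.8100%
%ΔTR ≈ %ΔP + %ΔQ = (-8.54%) + (+12.8100%) = +4.2700%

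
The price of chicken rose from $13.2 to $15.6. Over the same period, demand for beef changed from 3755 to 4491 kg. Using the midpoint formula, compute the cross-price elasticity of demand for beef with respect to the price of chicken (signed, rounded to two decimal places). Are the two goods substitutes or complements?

1.07; substitutes

%ΔQ_{beef} = (4491 − 3755)/avg = 736/4123 = 0.178510…
%ΔP_{chicken} = (15.6 − 13.2)/avg = 2.4/14.4 = 0.166666…
E_cross = (736/4123) / (2.4/14.4) = 1.0710…
E_cross > 0 ⇒ the goods are substitutes.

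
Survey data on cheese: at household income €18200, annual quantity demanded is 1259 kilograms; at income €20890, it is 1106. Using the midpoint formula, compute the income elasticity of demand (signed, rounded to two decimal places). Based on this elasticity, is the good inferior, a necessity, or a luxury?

-0.94; inferior

%ΔQ = (1106 − 1259)/[( 1259 + 1106)/2] = -153/1182.5 = -0.129386…
%ΔIncome = (20890 − 18200)/[( 18200 + 20890)/2] = 2690/19545 = 0.137631…
E_income = (-153/1182.5) / (2690/19545) = -0.9400…
E_income < 0 ⇒ inferior good.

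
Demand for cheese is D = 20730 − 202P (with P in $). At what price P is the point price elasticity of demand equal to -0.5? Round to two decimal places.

34.21

Ed = −202P/(20730 − 202P). Set this equal to -0.5:
202P = 0.5·(20730 − 202P) ⇒ 202P(1 + 0.5) = 0.5·20730
P = 0.5·20730 / (202·1.5) = 34.2079…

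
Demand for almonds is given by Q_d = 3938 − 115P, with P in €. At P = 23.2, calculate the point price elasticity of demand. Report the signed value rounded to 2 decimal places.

dQ_d/dP = −115. At P = 23.2, Q_d = 3938 − 115(23.2) = 1270.
Ed = (dQ_d/dP)·(P/Q_d) = −115 × (23.2/1270) = -2.1007…

-2.10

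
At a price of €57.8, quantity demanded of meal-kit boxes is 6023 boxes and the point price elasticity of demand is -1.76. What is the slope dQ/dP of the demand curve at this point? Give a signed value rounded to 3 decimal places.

Ed = (dQ/dP)·(P/Q) ⇒ dQ/dP = Ed·Q/P = (-1.76)·6023/57.8 = -183.39930…

-183.399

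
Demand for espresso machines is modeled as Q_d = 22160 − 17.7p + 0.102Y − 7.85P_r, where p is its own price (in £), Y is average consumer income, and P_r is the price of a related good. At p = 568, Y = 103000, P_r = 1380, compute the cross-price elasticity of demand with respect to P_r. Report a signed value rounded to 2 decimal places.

At the given values, Q_d = 22160 − 17.7(568) + 0.102(103000) − 7.85(1380) = 11779.4.
∂Q_d/∂P_r = -7.85.
E = (-7.85) × (1380/11779.4) = -0.9196…

-0.92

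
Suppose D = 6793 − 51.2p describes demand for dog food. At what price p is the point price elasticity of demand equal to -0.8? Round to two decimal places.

Ed = −51.2p/(6793 − 51.2p). Set this equal to -0.8:
51.2p = 0.8·(6793 − 51.2p) ⇒ 51.2p(1 + 0.8) = 0.8·6793
p = 0.8·6793 / (51.2·1.8) = 58.9670…

58.97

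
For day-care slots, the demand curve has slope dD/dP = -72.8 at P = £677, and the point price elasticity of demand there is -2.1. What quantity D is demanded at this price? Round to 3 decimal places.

23469.333

Ed = (dD/dP)·(P/D) ⇒ D = (dD/dP)·P/Ed = (-72.8)·677/(-2.1) = 23469.33333…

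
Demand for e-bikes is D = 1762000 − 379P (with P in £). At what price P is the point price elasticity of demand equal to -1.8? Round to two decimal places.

2988.69

Ed = −379P/(1762000 − 379P). Set this equal to -1.8:
379P = 1.8·(1762000 − 379P) ⇒ 379P(1 + 1.8) = 1.8·1762000
P = 1.8·1762000 / (379·2.8) = 2988.6920…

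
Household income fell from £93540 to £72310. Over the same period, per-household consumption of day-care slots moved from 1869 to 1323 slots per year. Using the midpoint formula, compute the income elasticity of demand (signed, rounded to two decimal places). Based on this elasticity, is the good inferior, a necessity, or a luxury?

1.34; luxury

%ΔQ = (1323 − 1869)/[( 1869 + 1323)/2] = -546/1596 = -0.342105…
%ΔIncome = (72310 − 93540)/[( 93540 + 72310)/2] = -21230/82925 = -0.256014…
E_income = (-546/1596) / (-21230/82925) = 1.3362…
E_income > 1 ⇒ normal good, luxury.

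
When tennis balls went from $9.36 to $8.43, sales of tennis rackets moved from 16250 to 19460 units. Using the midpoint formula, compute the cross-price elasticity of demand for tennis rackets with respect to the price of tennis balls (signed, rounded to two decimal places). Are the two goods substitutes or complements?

-1.72; complements

%ΔQ_{tennis rackets} = (19460 − 16250)/avg = 3210/17855 = 0.179781…
%ΔP_{tennis balls} = (8.43 − 9.36)/avg = -0.93/8.895 = -0.104553…
E_cross = (3210/17855) / (-0.93/8.895) = -1.7195…
E_cross < 0 ⇒ the goods are complements.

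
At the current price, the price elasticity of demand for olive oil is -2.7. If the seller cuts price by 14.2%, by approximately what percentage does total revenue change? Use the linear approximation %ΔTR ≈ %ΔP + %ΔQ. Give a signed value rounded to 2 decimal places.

+24.14%

%ΔQ ≈ Ed × %ΔP = (-2.7) × (-14.2%) = +38.3400%
%ΔTR ≈ %ΔP + %ΔQ = (-14.2%) + (+38.3400%) = +24.1400%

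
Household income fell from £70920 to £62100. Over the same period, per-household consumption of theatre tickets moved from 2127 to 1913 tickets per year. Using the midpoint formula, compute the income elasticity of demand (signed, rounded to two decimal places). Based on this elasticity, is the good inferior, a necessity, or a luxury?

0.80; necessity

%ΔQ = (1913 − 2127)/[( 2127 + 1913)/2] = -214/2020 = -0.105940…
%ΔIncome = (62100 − 70920)/[( 70920 + 62100)/2] = -8820/66510 = -0.132611…
E_income = (-214/2020) / (-8820/66510) = 0.7988…
0 < E_income < 1 ⇒ normal good, necessity.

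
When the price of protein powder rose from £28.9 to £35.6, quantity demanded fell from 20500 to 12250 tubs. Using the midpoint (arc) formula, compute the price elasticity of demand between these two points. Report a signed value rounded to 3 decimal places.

%ΔQ = (12250 − 20500) / [(20500 + 12250)/2] = -8250/16375 = -0.503816…
%ΔP = (35.6 − 28.9) / [(28.9 + 35.6)/2] = 6.7/32.25 = 0.207751…
Arc Ed = %ΔQ / %ΔP = (-8250/16375) / (6.7/32.25) = -2.42508…

-2.425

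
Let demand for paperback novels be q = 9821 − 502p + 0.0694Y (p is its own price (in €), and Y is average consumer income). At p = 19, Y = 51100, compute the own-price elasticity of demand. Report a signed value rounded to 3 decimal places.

At the given values, q = 9821 − 502(19) + 0.0694(51100) = 3829.34.
∂q/∂p = −502.
E = (-502) × (19/3829.34) = -2.49076…

-2.491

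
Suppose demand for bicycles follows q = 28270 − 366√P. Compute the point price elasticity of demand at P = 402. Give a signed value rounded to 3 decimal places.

dq/dP = −366/(2√P) = -9.12721. At P = 402, q = 20931.7.
Ed = (dq/dP)·(P/q) = (-9.12721) × (402/20931.7) = -0.17529…

-0.175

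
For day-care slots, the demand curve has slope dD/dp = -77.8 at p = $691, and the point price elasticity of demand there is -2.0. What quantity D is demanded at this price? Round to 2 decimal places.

Ed = (dD/dp)·(p/D) ⇒ D = (dD/dp)·p/Ed = (-77.8)·691/(-2.0) = 26879.9

26879.90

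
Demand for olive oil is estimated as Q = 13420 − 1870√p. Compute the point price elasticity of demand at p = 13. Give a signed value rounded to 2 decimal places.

dQ/dp = −1870/(2√p) = -259.322. At p = 13, Q = 6677.62.
Ed = (dQ/dp)·(p/Q) = (-259.322) × (13/6677.62) = -0.5048…

-0.50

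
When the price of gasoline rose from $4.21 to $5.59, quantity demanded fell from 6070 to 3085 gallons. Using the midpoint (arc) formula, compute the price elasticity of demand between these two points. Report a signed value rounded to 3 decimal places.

%ΔQ = (3085 − 6070) / [(6070 + 3085)/2] = -2985/4577.5 = -0.652102…
%ΔP = (5.59 − 4.21) / [(4.21 + 5.59)/2] = 1.38/4.9 = 0.281632…
Arc Ed = %ΔQ / %ΔP = (-2985/4577.5) / (1.38/4.9) = -2.31543…

-2.315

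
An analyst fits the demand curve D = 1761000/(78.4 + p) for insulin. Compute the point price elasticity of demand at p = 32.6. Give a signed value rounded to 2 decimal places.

dD/dp = −1761000/(78.4 + p)² = -142.927. At p = 32.6, D = 15864.9.
Ed = (dD/dp)·(p/D) = (-142.927) × (32.6/15864.9) = -0.2936…

-0.29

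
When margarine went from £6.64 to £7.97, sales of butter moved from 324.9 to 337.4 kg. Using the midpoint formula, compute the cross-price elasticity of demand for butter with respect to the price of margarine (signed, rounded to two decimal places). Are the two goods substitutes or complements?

0.21; substitutes

%ΔQ_{butter} = (337.4 − 324.9)/avg = 12.5/331.15 = 0.037747…
%ΔP_{margarine} = (7.97 − 6.64)/avg = 1.33/7.305 = 0.182067…
E_cross = (12.5/331.15) / (1.33/7.305) = 0.2073…
E_cross > 0 ⇒ the goods are substitutes.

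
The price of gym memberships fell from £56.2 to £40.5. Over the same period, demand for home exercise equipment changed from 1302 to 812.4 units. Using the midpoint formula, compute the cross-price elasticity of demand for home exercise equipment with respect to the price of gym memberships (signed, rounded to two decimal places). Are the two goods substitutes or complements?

%ΔQ_{home exercise equipment} = (812.4 − 1302)/avg = -489.6/1057.2 = -0.463110…
%ΔP_{gym memberships} = (40.5 − 56.2)/avg = -15.7/48.35 = -0.324715…
E_cross = (-489.6/1057.2) / (-15.7/48.35) = 1.4262…
E_cross > 0 ⇒ the goods are substitutes.

1.43; substitutes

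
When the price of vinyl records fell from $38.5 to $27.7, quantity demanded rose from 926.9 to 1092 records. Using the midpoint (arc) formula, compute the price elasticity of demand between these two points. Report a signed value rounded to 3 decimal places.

%ΔQ = (1092 − 926.9) / [(926.9 + 1092)/2] = 165.1/1009.45 = 0.163554…
%ΔP = (27.7 − 38.5) / [(38.5 + 27.7)/2] = -10.8/33.1 = -0.326283…
Arc Ed = %ΔQ / %ΔP = (165.1/1009.45) / (-10.8/33.1) = -0.50126…

-0.501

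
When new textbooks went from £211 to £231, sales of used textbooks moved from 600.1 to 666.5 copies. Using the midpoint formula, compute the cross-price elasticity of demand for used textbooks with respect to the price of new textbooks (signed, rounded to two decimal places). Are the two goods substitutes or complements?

%ΔQ_{used textbooks} = (666.5 − 600.1)/avg = 66.4/633.3 = 0.104847…
%ΔP_{new textbooks} = (231 − 211)/avg = 20/221 = 0.090497…
E_cross = (66.4/633.3) / (20/221) = 1.1585…
E_cross > 0 ⇒ the goods are substitutes.

1.16; substitutes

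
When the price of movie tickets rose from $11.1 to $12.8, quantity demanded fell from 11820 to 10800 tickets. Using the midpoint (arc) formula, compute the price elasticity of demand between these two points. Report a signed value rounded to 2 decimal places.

-0.63

%ΔQ = (10800 − 11820) / [(11820 + 10800)/2] = -1020/11310 = -0.090185…
%ΔP = (12.8 − 11.1) / [(11.1 + 12.8)/2] = 1.7/11.95 = 0.142259…
Arc Ed = %ΔQ / %ΔP = (-1020/11310) / (1.7/11.95) = -0.6339…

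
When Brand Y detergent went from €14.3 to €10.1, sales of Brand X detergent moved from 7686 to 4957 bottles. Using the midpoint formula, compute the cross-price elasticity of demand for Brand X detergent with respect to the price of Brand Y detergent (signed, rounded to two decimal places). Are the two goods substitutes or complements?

%ΔQ_{Brand X detergent} = (4957 − 7686)/avg = -2729/6321.5 = -0.431701…
%ΔP_{Brand Y detergent} = (10.1 − 14.3)/avg = -4.2/12.2 = -0.344262…
E_cross = (-2729/6321.5) / (-4.2/12.2) = 1.2539…
E_cross > 0 ⇒ the goods are substitutes.

1.25; substitutes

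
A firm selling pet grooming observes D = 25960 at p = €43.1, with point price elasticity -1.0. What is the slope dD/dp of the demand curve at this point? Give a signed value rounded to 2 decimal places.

-602.32

Ed = (dD/dp)·(p/D) ⇒ dD/dp = Ed·D/p = (-1.0)·25960/43.1 = -602.3201…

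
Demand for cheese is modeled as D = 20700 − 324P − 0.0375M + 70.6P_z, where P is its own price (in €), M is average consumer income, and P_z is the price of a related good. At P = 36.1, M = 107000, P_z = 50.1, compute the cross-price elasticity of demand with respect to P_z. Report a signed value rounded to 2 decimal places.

0.41

At the given values, D = 20700 − 324(36.1) − 0.0375(107000) + 70.6(50.1) = 8528.16.
∂D/∂P_z = 70.6.
E = (70.6) × (50.1/8528.16) = 0.4147…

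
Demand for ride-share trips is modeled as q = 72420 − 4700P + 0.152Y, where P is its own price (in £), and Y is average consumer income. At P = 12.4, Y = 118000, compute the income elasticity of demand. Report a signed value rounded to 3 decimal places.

At the given values, q = 72420 − 4700(12.4) + 0.152(118000) = 32076.
∂q/∂Y = 0.152.
E = (0.152) × (118000/32076) = 0.55917…

0.559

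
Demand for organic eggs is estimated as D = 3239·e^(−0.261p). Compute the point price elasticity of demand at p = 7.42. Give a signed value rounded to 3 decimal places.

dD/dp = −0.261·D = -121.896. At p = 7.42, D = 467.033.
Ed = (dD/dp)·(p/D) = (-121.896) × (7.42/467.033) = -1.93662

-1.937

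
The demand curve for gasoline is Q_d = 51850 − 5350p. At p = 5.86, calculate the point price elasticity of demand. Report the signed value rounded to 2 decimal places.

-1.53

dQ_d/dp = −5350. At p = 5.86, Q_d = 51850 − 5350(5.86) = 20499.
Ed = (dQ_d/dp)·(p/Q_d) = −5350 × (5.86/20499) = -1.5293…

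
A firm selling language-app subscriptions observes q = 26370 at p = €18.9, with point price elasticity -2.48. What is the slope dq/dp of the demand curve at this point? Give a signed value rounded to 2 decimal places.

-3460.19

Ed = (dq/dp)·(p/q) ⇒ dq/dp = Ed·q/p = (-2.48)·26370/18.9 = -3460.1904…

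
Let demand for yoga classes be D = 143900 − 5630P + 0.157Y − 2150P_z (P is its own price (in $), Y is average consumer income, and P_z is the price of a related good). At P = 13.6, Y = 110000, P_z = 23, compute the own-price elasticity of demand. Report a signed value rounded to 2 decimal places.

At the given values, D = 143900 − 5630(13.6) + 0.157(110000) − 2150(23) = 35152.
∂D/∂P = −5630.
E = (-5630) × (13.6/35152) = -2.1781…

-2.18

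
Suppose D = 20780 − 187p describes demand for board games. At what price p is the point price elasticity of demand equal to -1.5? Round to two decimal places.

66.67

Ed = −187p/(20780 − 187p). Set this equal to -1.5:
187p = 1.5·(20780 − 187p) ⇒ 187p(1 + 1.5) = 1.5·20780
p = 1.5·20780 / (187·2.5) = 66.6737…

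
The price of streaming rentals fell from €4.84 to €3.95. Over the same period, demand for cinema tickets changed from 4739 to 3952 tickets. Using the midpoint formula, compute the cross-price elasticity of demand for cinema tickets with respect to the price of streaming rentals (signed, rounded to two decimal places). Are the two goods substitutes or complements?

0.89; substitutes

%ΔQ_{cinema tickets} = (3952 − 4739)/avg = -787/4345.5 = -0.181106…
%ΔP_{streaming rentals} = (3.95 − 4.84)/avg = -0.89/4.395 = -0.202502…
E_cross = (-787/4345.5) / (-0.89/4.395) = 0.8943…
E_cross > 0 ⇒ the goods are substitutes.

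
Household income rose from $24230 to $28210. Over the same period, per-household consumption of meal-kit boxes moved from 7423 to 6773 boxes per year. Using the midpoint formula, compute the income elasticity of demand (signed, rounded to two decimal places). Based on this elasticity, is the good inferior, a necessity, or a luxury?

-0.60; inferior

%ΔQ = (6773 − 7423)/[( 7423 + 6773)/2] = -650/7098 = -0.091575…
%ΔIncome = (28210 − 24230)/[( 24230 + 28210)/2] = 3980/26220 = 0.151792…
E_income = (-650/7098) / (3980/26220) = -0.6032…
E_income < 0 ⇒ inferior good.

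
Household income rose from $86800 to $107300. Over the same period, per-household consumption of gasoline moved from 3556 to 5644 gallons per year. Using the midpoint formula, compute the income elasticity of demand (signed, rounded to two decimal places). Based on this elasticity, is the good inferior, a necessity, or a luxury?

%ΔQ = (5644 − 3556)/[( 3556 + 5644)/2] = 2088/4600 = 0.453913…
%ΔIncome = (107300 − 86800)/[( 86800 + 107300)/2] = 20500/97050 = 0.211231…
E_income = (2088/4600) / (20500/97050) = 2.1488…
E_income > 1 ⇒ normal good, luxury.

2.15; luxury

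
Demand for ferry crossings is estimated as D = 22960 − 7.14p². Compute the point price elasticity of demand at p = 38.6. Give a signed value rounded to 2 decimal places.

dD/dp = −2·7.14·p = -551.208. At p = 38.6, D = 12321.6856.
Ed = (dD/dp)·(p/D) = (-551.208) × (38.6/12321.6856) = -1.7267…

-1.73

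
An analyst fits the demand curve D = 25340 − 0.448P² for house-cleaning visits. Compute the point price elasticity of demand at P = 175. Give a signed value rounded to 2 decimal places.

dD/dP = −2·0.448·P = -156.8. At P = 175, D = 11620.
Ed = (dD/dP)·(P/D) = (-156.8) × (175/11620) = -2.3614…

-2.36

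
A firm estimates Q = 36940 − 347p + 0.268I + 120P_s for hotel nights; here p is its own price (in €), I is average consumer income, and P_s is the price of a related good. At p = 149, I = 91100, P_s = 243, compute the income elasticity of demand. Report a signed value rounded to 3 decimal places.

At the given values, Q = 36940 − 347(149) + 0.268(91100) + 120(243) = 38811.8.
∂Q/∂I = 0.268.
E = (0.268) × (91100/38811.8) = 0.62905…

0.629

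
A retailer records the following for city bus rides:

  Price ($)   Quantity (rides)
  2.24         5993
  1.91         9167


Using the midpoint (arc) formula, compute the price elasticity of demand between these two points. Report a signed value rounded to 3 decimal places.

-2.633

%ΔQ = (9167 − 5993) / [(5993 + 9167)/2] = 3174/7580 = 0.418733…
%ΔP = (1.91 − 2.24) / [(2.24 + 1.91)/2] = -0.33/2.075 = -0.159036…
Arc Ed = %ΔQ / %ΔP = (3174/7580) / (-0.33/2.075) = -2.63294…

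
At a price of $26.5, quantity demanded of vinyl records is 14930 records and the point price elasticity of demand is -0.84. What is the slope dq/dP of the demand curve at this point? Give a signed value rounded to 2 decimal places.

Ed = (dq/dP)·(P/q) ⇒ dq/dP = Ed·q/P = (-0.84)·14930/26.5 = -473.2528…

-473.25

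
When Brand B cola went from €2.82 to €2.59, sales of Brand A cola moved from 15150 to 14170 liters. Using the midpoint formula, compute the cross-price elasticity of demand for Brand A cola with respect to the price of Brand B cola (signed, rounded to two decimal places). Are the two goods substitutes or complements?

0.79; substitutes

%ΔQ_{Brand A cola} = (14170 − 15150)/avg = -980/14660 = -0.066848…
%ΔP_{Brand B cola} = (2.59 − 2.82)/avg = -0.23/2.705 = -0.085027…
E_cross = (-980/14660) / (-0.23/2.705) = 0.7861…
E_cross > 0 ⇒ the goods are substitutes.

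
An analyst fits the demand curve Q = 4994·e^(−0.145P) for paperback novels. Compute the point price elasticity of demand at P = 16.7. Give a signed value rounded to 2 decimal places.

dQ/dP = −0.145·Q = -64.2943. At P = 16.7, Q = 443.409.
Ed = (dQ/dP)·(P/Q) = (-64.2943) × (16.7/443.409) = -2.4215

-2.42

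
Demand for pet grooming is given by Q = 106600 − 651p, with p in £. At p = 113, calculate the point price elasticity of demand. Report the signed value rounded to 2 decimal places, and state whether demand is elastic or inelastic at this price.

-2.23; elastic

dQ/dp = −651. At p = 113, Q = 106600 − 651(113) = 33037.
Ed = (dQ/dp)·(p/Q) = −651 × (113/33037) = -2.2266…
|Ed| = 2.23 > 1, so demand is elastic.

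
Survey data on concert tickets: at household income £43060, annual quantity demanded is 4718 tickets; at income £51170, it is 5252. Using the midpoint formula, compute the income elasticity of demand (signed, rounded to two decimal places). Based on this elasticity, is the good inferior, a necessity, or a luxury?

0.62; necessity

%ΔQ = (5252 − 4718)/[( 4718 + 5252)/2] = 534/4985 = 0.107121…
%ΔIncome = (51170 − 43060)/[( 43060 + 51170)/2] = 8110/47115 = 0.172132…
E_income = (534/4985) / (8110/47115) = 0.6223…
0 < E_income < 1 ⇒ normal good, necessity.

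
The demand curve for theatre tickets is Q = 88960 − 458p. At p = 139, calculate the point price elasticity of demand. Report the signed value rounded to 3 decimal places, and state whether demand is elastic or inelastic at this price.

-2.516; elastic

dQ/dp = −458. At p = 139, Q = 88960 − 458(139) = 25298.
Ed = (dQ/dp)·(p/Q) = −458 × (139/25298) = -2.51648…
|Ed| = 2.516 > 1, so demand is elastic.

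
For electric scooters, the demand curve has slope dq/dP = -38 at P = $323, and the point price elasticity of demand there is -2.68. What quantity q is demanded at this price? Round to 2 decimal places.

4579.85

Ed = (dq/dP)·(P/q) ⇒ q = (dq/dP)·P/Ed = (-38)·323/(-2.68) = 4579.8507…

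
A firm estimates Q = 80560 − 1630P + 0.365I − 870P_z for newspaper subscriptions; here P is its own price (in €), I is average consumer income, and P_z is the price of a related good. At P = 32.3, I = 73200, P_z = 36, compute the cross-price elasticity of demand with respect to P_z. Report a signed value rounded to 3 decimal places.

-1.344

At the given values, Q = 80560 − 1630(32.3) + 0.365(73200) − 870(36) = 23309.
∂Q/∂P_z = -870.
E = (-870) × (36/23309) = -1.34368…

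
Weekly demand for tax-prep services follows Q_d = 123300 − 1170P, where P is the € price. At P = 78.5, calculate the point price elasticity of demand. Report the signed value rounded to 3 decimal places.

-2.920

dQ_d/dP = −1170. At P = 78.5, Q_d = 123300 − 1170(78.5) = 31455.
Ed = (dQ_d/dP)·(P/Q_d) = −1170 × (78.5/31455) = -2.91988…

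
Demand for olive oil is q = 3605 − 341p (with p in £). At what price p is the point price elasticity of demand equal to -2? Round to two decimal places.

Ed = −341p/(3605 − 341p). Set this equal to -2:
341p = 2·(3605 − 341p) ⇒ 341p(1 + 2) = 2·3605
p = 2·3605 / (341·3) = 7.0478…

7.05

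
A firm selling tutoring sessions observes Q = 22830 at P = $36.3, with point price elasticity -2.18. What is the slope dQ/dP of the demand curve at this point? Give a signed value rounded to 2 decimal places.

-1371.06

Ed = (dQ/dP)·(P/Q) ⇒ dQ/dP = Ed·Q/P = (-2.18)·22830/36.3 = -1371.0578…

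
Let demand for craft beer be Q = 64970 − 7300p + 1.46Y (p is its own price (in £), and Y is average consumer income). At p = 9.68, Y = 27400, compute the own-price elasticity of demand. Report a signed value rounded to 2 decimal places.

-2.06

At the given values, Q = 64970 − 7300(9.68) + 1.46(27400) = 34310.
∂Q/∂p = −7300.
E = (-7300) × (9.68/34310) = -2.0595…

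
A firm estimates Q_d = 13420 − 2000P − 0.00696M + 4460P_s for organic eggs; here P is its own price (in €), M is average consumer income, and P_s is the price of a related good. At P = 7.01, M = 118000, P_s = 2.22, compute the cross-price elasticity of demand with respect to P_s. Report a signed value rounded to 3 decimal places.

At the given values, Q_d = 13420 − 2000(7.01) − 0.00696(118000) + 4460(2.22) = 8479.92.
∂Q_d/∂P_s = 4460.
E = (4460) × (2.22/8479.92) = 1.16760…

1.168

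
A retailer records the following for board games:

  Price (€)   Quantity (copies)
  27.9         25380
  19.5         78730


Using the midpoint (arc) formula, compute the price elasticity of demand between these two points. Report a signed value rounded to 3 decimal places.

-2.892

%ΔQ = (78730 − 25380) / [(25380 + 78730)/2] = 53350/52055 = 1.024877…
%ΔP = (19.5 − 27.9) / [(27.9 + 19.5)/2] = -8.4/23.7 = -0.354430…
Arc Ed = %ΔQ / %ΔP = (53350/52055) / (-8.4/23.7) = -2.89161…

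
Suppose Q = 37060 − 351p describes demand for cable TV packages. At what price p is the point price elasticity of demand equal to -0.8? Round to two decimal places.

Ed = −351p/(37060 − 351p). Set this equal to -0.8:
351p = 0.8·(37060 − 351p) ⇒ 351p(1 + 0.8) = 0.8·37060
p = 0.8·37060 / (351·1.8) = 46.9262…

46.93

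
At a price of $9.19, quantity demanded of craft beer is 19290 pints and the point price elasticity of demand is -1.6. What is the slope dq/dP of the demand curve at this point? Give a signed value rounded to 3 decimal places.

-3358.433

Ed = (dq/dP)·(P/q) ⇒ dq/dP = Ed·q/P = (-1.6)·19290/9.19 = -3358.43307…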